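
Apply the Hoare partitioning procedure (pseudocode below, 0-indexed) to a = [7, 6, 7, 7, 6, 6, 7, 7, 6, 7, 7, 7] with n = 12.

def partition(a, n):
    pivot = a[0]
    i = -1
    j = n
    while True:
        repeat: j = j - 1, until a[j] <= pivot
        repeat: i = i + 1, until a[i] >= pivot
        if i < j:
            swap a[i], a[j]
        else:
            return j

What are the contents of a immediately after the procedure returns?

[7, 6, 7, 7, 6, 6, 6, 7, 7, 7, 7, 7]

pivot = a[0] = 7; i = -1, j = 12
j→11 (a[11]=7≤7), i→0 (a[0]=7≥7); i<j, swap → [7, 6, 7, 7, 6, 6, 7, 7, 6, 7, 7, 7]
j→10 (a[10]=7≤7), i→2 (a[2]=7≥7); i<j, swap → [7, 6, 7, 7, 6, 6, 7, 7, 6, 7, 7, 7]
j→9 (a[9]=7≤7), i→3 (a[3]=7≥7); i<j, swap → [7, 6, 7, 7, 6, 6, 7, 7, 6, 7, 7, 7]
j→8 (a[8]=6≤7), i→6 (a[6]=7≥7); i<j, swap → [7, 6, 7, 7, 6, 6, 6, 7, 7, 7, 7, 7]
j→7, i→7; i≥j, return j=7. a = [7, 6, 7, 7, 6, 6, 6, 7, 7, 7, 7, 7]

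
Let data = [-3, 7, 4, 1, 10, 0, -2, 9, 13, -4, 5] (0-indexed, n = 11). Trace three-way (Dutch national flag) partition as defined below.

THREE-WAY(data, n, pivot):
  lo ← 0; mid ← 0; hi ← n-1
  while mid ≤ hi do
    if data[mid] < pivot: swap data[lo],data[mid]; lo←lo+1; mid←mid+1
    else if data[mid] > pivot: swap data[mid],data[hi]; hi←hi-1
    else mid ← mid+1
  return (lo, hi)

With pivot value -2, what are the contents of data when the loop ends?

pivot = -2; lo=0, mid=0, hi=10
data[mid]=-3<-2: swap data[0],data[0]; lo=1,mid=1 → [-3, 7, 4, 1, 10, 0, -2, 9, 13, -4, 5]
data[mid]=7>-2: swap data[1],data[10]; hi=9 → [-3, 5, 4, 1, 10, 0, -2, 9, 13, -4, 7]
data[mid]=5>-2: swap data[1],data[9]; hi=8 → [-3, -4, 4, 1, 10, 0, -2, 9, 13, 5, 7]
data[mid]=-4<-2: swap data[1],data[1]; lo=2,mid=2 → [-3, -4, 4, 1, 10, 0, -2, 9, 13, 5, 7]
data[mid]=4>-2: swap data[2],data[8]; hi=7 → [-3, -4, 13, 1, 10, 0, -2, 9, 4, 5, 7]
data[mid]=13>-2: swap data[2],data[7]; hi=6 → [-3, -4, 9, 1, 10, 0, -2, 13, 4, 5, 7]
data[mid]=9>-2: swap data[2],data[6]; hi=5 → [-3, -4, -2, 1, 10, 0, 9, 13, 4, 5, 7]
data[mid]=-2=-2: mid=3
data[mid]=1>-2: swap data[3],data[5]; hi=4 → [-3, -4, -2, 0, 10, 1, 9, 13, 4, 5, 7]
data[mid]=0>-2: swap data[3],data[4]; hi=3 → [-3, -4, -2, 10, 0, 1, 9, 13, 4, 5, 7]
data[mid]=10>-2: swap data[3],data[3]; hi=2 → [-3, -4, -2, 10, 0, 1, 9, 13, 4, 5, 7]
end: lo=2, hi=2; data = [-3, -4, -2, 10, 0, 1, 9, 13, 4, 5, 7]

[-3, -4, -2, 10, 0, 1, 9, 13, 4, 5, 7]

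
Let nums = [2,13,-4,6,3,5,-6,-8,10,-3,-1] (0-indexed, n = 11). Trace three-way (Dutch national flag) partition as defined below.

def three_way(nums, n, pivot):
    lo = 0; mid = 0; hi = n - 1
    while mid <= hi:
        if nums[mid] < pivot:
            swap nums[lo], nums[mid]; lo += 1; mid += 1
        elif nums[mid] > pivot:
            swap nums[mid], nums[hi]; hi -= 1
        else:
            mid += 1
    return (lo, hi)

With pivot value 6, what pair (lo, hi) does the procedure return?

(8, 8)

pivot = 6; lo=0, mid=0, hi=10
nums[mid]=2<6: swap nums[0],nums[0]; lo=1,mid=1 → [2,13,-4,6,3,5,-6,-8,10,-3,-1]
nums[mid]=13>6: swap nums[1],nums[10]; hi=9 → [2,-1,-4,6,3,5,-6,-8,10,-3,13]
nums[mid]=-1<6: swap nums[1],nums[1]; lo=2,mid=2 → [2,-1,-4,6,3,5,-6,-8,10,-3,13]
nums[mid]=-4<6: swap nums[2],nums[2]; lo=3,mid=3 → [2,-1,-4,6,3,5,-6,-8,10,-3,13]
nums[mid]=6=6: mid=4
nums[mid]=3<6: swap nums[3],nums[4]; lo=4,mid=5 → [2,-1,-4,3,6,5,-6,-8,10,-3,13]
nums[mid]=5<6: swap nums[4],nums[5]; lo=5,mid=6 → [2,-1,-4,3,5,6,-6,-8,10,-3,13]
nums[mid]=-6<6: swap nums[5],nums[6]; lo=6,mid=7 → [2,-1,-4,3,5,-6,6,-8,10,-3,13]
nums[mid]=-8<6: swap nums[6],nums[7]; lo=7,mid=8 → [2,-1,-4,3,5,-6,-8,6,10,-3,13]
nums[mid]=10>6: swap nums[8],nums[9]; hi=8 → [2,-1,-4,3,5,-6,-8,6,-3,10,13]
nums[mid]=-3<6: swap nums[7],nums[8]; lo=8,mid=9 → [2,-1,-4,3,5,-6,-8,-3,6,10,13]
end: lo=8, hi=8; nums = [2,-1,-4,3,5,-6,-8,-3,6,10,13]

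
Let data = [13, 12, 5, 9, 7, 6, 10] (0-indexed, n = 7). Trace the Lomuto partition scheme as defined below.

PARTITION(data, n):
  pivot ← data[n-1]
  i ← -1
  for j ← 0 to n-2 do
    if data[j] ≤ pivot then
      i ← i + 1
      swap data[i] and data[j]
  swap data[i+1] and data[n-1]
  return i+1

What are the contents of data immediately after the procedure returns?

pivot=10, i=-1
j=0: 13>10, skip
j=1: 12>10, skip
j=2: 5≤10, i=0, swap(0,2) ⇒ [5, 12, 13, 9, 7, 6, 10]
j=3: 9≤10, i=1, swap(1,3) ⇒ [5, 9, 13, 12, 7, 6, 10]
j=4: 7≤10, i=2, swap(2,4) ⇒ [5, 9, 7, 12, 13, 6, 10]
j=5: 6≤10, i=3, swap(3,5) ⇒ [5, 9, 7, 6, 13, 12, 10]
swap(4,6) ⇒ [5, 9, 7, 6, 10, 12, 13]; return 4

[5, 9, 7, 6, 10, 12, 13]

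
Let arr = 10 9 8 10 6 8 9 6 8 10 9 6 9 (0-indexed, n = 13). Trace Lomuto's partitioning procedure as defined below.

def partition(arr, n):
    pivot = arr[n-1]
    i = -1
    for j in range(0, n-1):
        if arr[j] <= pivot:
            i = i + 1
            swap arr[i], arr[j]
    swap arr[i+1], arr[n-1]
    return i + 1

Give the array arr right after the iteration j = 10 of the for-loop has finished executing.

9 8 6 8 9 6 8 9 10 10 10 6 9

pivot = arr[12] = 9; i = -1
j=0: arr[0]=10 > 9 → no swap
j=1: arr[1]=9 ≤ 9 → i=0, swap arr[0],arr[1] → 9 10 8 10 6 8 9 6 8 10 9 6 9
j=2: arr[2]=8 ≤ 9 → i=1, swap arr[1],arr[2] → 9 8 10 10 6 8 9 6 8 10 9 6 9
j=3: arr[3]=10 > 9 → no swap
j=4: arr[4]=6 ≤ 9 → i=2, swap arr[2],arr[4] → 9 8 6 10 10 8 9 6 8 10 9 6 9
j=5: arr[5]=8 ≤ 9 → i=3, swap arr[3],arr[5] → 9 8 6 8 10 10 9 6 8 10 9 6 9
j=6: arr[6]=9 ≤ 9 → i=4, swap arr[4],arr[6] → 9 8 6 8 9 10 10 6 8 10 9 6 9
j=7: arr[7]=6 ≤ 9 → i=5, swap arr[5],arr[7] → 9 8 6 8 9 6 10 10 8 10 9 6 9
j=8: arr[8]=8 ≤ 9 → i=6, swap arr[6],arr[8] → 9 8 6 8 9 6 8 10 10 10 9 6 9
j=9: arr[9]=10 > 9 → no swap
j=10: arr[10]=9 ≤ 9 → i=7, swap arr[7],arr[10] → 9 8 6 8 9 6 8 9 10 10 10 6 9
(after j=10) arr = 9 8 6 8 9 6 8 9 10 10 10 6 9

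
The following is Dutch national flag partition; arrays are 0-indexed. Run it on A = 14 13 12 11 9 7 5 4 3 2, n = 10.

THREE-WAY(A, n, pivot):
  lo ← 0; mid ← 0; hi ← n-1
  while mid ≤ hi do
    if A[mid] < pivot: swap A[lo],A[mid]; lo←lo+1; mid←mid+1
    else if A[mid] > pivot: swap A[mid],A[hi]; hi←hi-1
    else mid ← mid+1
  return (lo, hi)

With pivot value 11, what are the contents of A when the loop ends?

2 3 4 9 7 5 11 12 13 14

pivot = 11; lo=0, mid=0, hi=9
A[mid]=14>11: swap A[0],A[9]; hi=8 → 2 13 12 11 9 7 5 4 3 14
A[mid]=2<11: swap A[0],A[0]; lo=1,mid=1 → 2 13 12 11 9 7 5 4 3 14
A[mid]=13>11: swap A[1],A[8]; hi=7 → 2 3 12 11 9 7 5 4 13 14
A[mid]=3<11: swap A[1],A[1]; lo=2,mid=2 → 2 3 12 11 9 7 5 4 13 14
A[mid]=12>11: swap A[2],A[7]; hi=6 → 2 3 4 11 9 7 5 12 13 14
A[mid]=4<11: swap A[2],A[2]; lo=3,mid=3 → 2 3 4 11 9 7 5 12 13 14
A[mid]=11=11: mid=4
A[mid]=9<11: swap A[3],A[4]; lo=4,mid=5 → 2 3 4 9 11 7 5 12 13 14
A[mid]=7<11: swap A[4],A[5]; lo=5,mid=6 → 2 3 4 9 7 11 5 12 13 14
A[mid]=5<11: swap A[5],A[6]; lo=6,mid=7 → 2 3 4 9 7 5 11 12 13 14
end: lo=6, hi=6; A = 2 3 4 9 7 5 11 12 13 14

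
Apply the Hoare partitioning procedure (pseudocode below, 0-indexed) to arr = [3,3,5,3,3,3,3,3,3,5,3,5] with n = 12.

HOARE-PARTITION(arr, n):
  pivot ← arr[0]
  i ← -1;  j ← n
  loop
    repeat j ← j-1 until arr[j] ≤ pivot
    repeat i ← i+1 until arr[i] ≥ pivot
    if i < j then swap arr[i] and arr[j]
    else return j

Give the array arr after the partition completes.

pivot = arr[0] = 3; i = -1, j = 12
j→10 (arr[10]=3≤3), i→0 (arr[0]=3≥3); i<j, swap → [3,3,5,3,3,3,3,3,3,5,3,5]
j→8 (arr[8]=3≤3), i→1 (arr[1]=3≥3); i<j, swap → [3,3,5,3,3,3,3,3,3,5,3,5]
j→7 (arr[7]=3≤3), i→2 (arr[2]=5≥3); i<j, swap → [3,3,3,3,3,3,3,5,3,5,3,5]
j→6 (arr[6]=3≤3), i→3 (arr[3]=3≥3); i<j, swap → [3,3,3,3,3,3,3,5,3,5,3,5]
j→5 (arr[5]=3≤3), i→4 (arr[4]=3≥3); i<j, swap → [3,3,3,3,3,3,3,5,3,5,3,5]
j→4, i→5; i≥j, return j=4. arr = [3,3,3,3,3,3,3,5,3,5,3,5]

[3,3,3,3,3,3,3,5,3,5,3,5]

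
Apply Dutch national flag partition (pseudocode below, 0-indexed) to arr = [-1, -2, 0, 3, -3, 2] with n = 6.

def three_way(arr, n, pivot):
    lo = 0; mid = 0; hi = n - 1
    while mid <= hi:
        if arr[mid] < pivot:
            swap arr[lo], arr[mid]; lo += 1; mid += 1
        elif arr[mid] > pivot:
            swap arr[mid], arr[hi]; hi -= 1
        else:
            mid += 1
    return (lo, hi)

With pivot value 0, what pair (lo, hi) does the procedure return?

lo=0 mid=0 hi=5
-1<0: swap(0,0), lo=1 mid=1 ⇒ [-1, -2, 0, 3, -3, 2]
-2<0: swap(1,1), lo=2 mid=2 ⇒ [-1, -2, 0, 3, -3, 2]
0=0: mid=3
3>0: swap(3,5), hi=4 ⇒ [-1, -2, 0, 2, -3, 3]
2>0: swap(3,4), hi=3 ⇒ [-1, -2, 0, -3, 2, 3]
-3<0: swap(2,3), lo=3 mid=4 ⇒ [-1, -2, -3, 0, 2, 3]
done. lo=3 hi=3; arr=[-1, -2, -3, 0, 2, 3]

(3, 3)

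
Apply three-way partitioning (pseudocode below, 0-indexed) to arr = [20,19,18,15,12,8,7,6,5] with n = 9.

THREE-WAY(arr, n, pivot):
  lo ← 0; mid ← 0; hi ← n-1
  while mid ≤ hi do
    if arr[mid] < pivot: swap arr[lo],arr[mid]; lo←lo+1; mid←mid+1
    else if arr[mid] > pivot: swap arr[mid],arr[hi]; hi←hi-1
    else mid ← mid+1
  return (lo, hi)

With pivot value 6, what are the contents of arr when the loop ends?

lo=0 mid=0 hi=8
20>6: swap(0,8), hi=7 ⇒ [5,19,18,15,12,8,7,6,20]
5<6: swap(0,0), lo=1 mid=1 ⇒ [5,19,18,15,12,8,7,6,20]
19>6: swap(1,7), hi=6 ⇒ [5,6,18,15,12,8,7,19,20]
6=6: mid=2
18>6: swap(2,6), hi=5 ⇒ [5,6,7,15,12,8,18,19,20]
7>6: swap(2,5), hi=4 ⇒ [5,6,8,15,12,7,18,19,20]
8>6: swap(2,4), hi=3 ⇒ [5,6,12,15,8,7,18,19,20]
12>6: swap(2,3), hi=2 ⇒ [5,6,15,12,8,7,18,19,20]
15>6: swap(2,2), hi=1 ⇒ [5,6,15,12,8,7,18,19,20]
done. lo=1 hi=1; arr=[5,6,15,12,8,7,18,19,20]

[5,6,15,12,8,7,18,19,20]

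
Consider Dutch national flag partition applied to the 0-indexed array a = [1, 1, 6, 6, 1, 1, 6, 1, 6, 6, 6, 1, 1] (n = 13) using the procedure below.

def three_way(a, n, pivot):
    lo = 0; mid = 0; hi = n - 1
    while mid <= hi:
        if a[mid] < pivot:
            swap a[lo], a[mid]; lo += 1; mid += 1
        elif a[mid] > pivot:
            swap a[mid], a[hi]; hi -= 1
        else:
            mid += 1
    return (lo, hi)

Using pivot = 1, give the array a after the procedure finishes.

[1, 1, 1, 1, 1, 1, 1, 6, 6, 6, 6, 6, 6]

pivot = 1; lo=0, mid=0, hi=12
a[mid]=1=1: mid=1
a[mid]=1=1: mid=2
a[mid]=6>1: swap a[2],a[12]; hi=11 → [1, 1, 1, 6, 1, 1, 6, 1, 6, 6, 6, 1, 6]
a[mid]=1=1: mid=3
a[mid]=6>1: swap a[3],a[11]; hi=10 → [1, 1, 1, 1, 1, 1, 6, 1, 6, 6, 6, 6, 6]
a[mid]=1=1: mid=4
a[mid]=1=1: mid=5
a[mid]=1=1: mid=6
a[mid]=6>1: swap a[6],a[10]; hi=9 → [1, 1, 1, 1, 1, 1, 6, 1, 6, 6, 6, 6, 6]
a[mid]=6>1: swap a[6],a[9]; hi=8 → [1, 1, 1, 1, 1, 1, 6, 1, 6, 6, 6, 6, 6]
a[mid]=6>1: swap a[6],a[8]; hi=7 → [1, 1, 1, 1, 1, 1, 6, 1, 6, 6, 6, 6, 6]
a[mid]=6>1: swap a[6],a[7]; hi=6 → [1, 1, 1, 1, 1, 1, 1, 6, 6, 6, 6, 6, 6]
a[mid]=1=1: mid=7
end: lo=0, hi=6; a = [1, 1, 1, 1, 1, 1, 1, 6, 6, 6, 6, 6, 6]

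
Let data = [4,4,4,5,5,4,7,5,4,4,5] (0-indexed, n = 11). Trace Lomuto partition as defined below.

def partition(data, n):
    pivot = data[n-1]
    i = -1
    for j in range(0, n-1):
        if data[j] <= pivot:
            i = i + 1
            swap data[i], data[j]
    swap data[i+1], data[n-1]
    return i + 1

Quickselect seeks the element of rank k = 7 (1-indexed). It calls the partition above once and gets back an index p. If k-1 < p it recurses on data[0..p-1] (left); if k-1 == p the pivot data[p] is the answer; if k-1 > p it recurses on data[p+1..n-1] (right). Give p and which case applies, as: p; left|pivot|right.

9; left

pivot = data[10] = 5; i = -1
j=0: data[0]=4 ≤ 5 → i=0, swap data[0],data[0] (no change) → [4,4,4,5,5,4,7,5,4,4,5]
j=1: data[1]=4 ≤ 5 → i=1, swap data[1],data[1] (no change) → [4,4,4,5,5,4,7,5,4,4,5]
j=2: data[2]=4 ≤ 5 → i=2, swap data[2],data[2] (no change) → [4,4,4,5,5,4,7,5,4,4,5]
j=3: data[3]=5 ≤ 5 → i=3, swap data[3],data[3] (no change) → [4,4,4,5,5,4,7,5,4,4,5]
j=4: data[4]=5 ≤ 5 → i=4, swap data[4],data[4] (no change) → [4,4,4,5,5,4,7,5,4,4,5]
j=5: data[5]=4 ≤ 5 → i=5, swap data[5],data[5] (no change) → [4,4,4,5,5,4,7,5,4,4,5]
j=6: data[6]=7 > 5 → no swap
j=7: data[7]=5 ≤ 5 → i=6, swap data[6],data[7] → [4,4,4,5,5,4,5,7,4,4,5]
j=8: data[8]=4 ≤ 5 → i=7, swap data[7],data[8] → [4,4,4,5,5,4,5,4,7,4,5]
j=9: data[9]=4 ≤ 5 → i=8, swap data[8],data[9] → [4,4,4,5,5,4,5,4,4,7,5]
final swap data[9],data[10] → [4,4,4,5,5,4,5,4,4,5,7]; return 9
p = 9; k-1 = 6 < 9 ⇒ left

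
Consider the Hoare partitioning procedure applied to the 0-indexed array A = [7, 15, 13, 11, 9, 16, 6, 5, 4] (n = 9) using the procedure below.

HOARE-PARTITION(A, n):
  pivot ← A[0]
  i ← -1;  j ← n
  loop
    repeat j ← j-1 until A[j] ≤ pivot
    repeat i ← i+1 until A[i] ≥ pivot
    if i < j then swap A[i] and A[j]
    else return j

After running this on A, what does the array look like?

pivot = A[0] = 7; i = -1, j = 9
j→8 (A[8]=4≤7), i→0 (A[0]=7≥7); i<j, swap → [4, 15, 13, 11, 9, 16, 6, 5, 7]
j→7 (A[7]=5≤7), i→1 (A[1]=15≥7); i<j, swap → [4, 5, 13, 11, 9, 16, 6, 15, 7]
j→6 (A[6]=6≤7), i→2 (A[2]=13≥7); i<j, swap → [4, 5, 6, 11, 9, 16, 13, 15, 7]
j→2, i→3; i≥j, return j=2. A = [4, 5, 6, 11, 9, 16, 13, 15, 7]

[4, 5, 6, 11, 9, 16, 13, 15, 7]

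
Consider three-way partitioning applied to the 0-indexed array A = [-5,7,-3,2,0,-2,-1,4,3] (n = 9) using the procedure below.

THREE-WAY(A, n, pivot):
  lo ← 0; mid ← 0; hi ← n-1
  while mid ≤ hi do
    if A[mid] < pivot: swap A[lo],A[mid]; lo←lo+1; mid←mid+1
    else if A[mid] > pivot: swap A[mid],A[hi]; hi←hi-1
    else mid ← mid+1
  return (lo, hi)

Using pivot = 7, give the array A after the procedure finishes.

[-5,-3,2,0,-2,-1,4,3,7]

pivot = 7; lo=0, mid=0, hi=8
A[mid]=-5<7: swap A[0],A[0]; lo=1,mid=1 → [-5,7,-3,2,0,-2,-1,4,3]
A[mid]=7=7: mid=2
A[mid]=-3<7: swap A[1],A[2]; lo=2,mid=3 → [-5,-3,7,2,0,-2,-1,4,3]
A[mid]=2<7: swap A[2],A[3]; lo=3,mid=4 → [-5,-3,2,7,0,-2,-1,4,3]
A[mid]=0<7: swap A[3],A[4]; lo=4,mid=5 → [-5,-3,2,0,7,-2,-1,4,3]
A[mid]=-2<7: swap A[4],A[5]; lo=5,mid=6 → [-5,-3,2,0,-2,7,-1,4,3]
A[mid]=-1<7: swap A[5],A[6]; lo=6,mid=7 → [-5,-3,2,0,-2,-1,7,4,3]
A[mid]=4<7: swap A[6],A[7]; lo=7,mid=8 → [-5,-3,2,0,-2,-1,4,7,3]
A[mid]=3<7: swap A[7],A[8]; lo=8,mid=9 → [-5,-3,2,0,-2,-1,4,3,7]
end: lo=8, hi=8; A = [-5,-3,2,0,-2,-1,4,3,7]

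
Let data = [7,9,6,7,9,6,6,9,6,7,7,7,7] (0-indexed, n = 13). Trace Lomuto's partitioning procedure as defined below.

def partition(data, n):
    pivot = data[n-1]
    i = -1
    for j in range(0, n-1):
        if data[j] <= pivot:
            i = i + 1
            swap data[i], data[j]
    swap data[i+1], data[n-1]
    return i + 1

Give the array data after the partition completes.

pivot=7, i=-1
j=0: 7≤7, i=0, swap(0,0) ⇒ [7,9,6,7,9,6,6,9,6,7,7,7,7]
j=1: 9>7, skip
j=2: 6≤7, i=1, swap(1,2) ⇒ [7,6,9,7,9,6,6,9,6,7,7,7,7]
j=3: 7≤7, i=2, swap(2,3) ⇒ [7,6,7,9,9,6,6,9,6,7,7,7,7]
j=4: 9>7, skip
j=5: 6≤7, i=3, swap(3,5) ⇒ [7,6,7,6,9,9,6,9,6,7,7,7,7]
j=6: 6≤7, i=4, swap(4,6) ⇒ [7,6,7,6,6,9,9,9,6,7,7,7,7]
j=7: 9>7, skip
j=8: 6≤7, i=5, swap(5,8) ⇒ [7,6,7,6,6,6,9,9,9,7,7,7,7]
j=9: 7≤7, i=6, swap(6,9) ⇒ [7,6,7,6,6,6,7,9,9,9,7,7,7]
j=10: 7≤7, i=7, swap(7,10) ⇒ [7,6,7,6,6,6,7,7,9,9,9,7,7]
j=11: 7≤7, i=8, swap(8,11) ⇒ [7,6,7,6,6,6,7,7,7,9,9,9,7]
swap(9,12) ⇒ [7,6,7,6,6,6,7,7,7,7,9,9,9]; return 9

[7,6,7,6,6,6,7,7,7,7,9,9,9]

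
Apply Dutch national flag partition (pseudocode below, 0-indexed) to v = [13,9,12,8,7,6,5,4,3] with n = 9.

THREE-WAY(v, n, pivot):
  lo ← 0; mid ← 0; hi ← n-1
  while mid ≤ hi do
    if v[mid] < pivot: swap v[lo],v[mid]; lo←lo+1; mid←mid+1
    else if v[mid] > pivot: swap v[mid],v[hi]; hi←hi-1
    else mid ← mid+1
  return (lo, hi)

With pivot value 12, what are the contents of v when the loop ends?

pivot = 12; lo=0, mid=0, hi=8
v[mid]=13>12: swap v[0],v[8]; hi=7 → [3,9,12,8,7,6,5,4,13]
v[mid]=3<12: swap v[0],v[0]; lo=1,mid=1 → [3,9,12,8,7,6,5,4,13]
v[mid]=9<12: swap v[1],v[1]; lo=2,mid=2 → [3,9,12,8,7,6,5,4,13]
v[mid]=12=12: mid=3
v[mid]=8<12: swap v[2],v[3]; lo=3,mid=4 → [3,9,8,12,7,6,5,4,13]
v[mid]=7<12: swap v[3],v[4]; lo=4,mid=5 → [3,9,8,7,12,6,5,4,13]
v[mid]=6<12: swap v[4],v[5]; lo=5,mid=6 → [3,9,8,7,6,12,5,4,13]
v[mid]=5<12: swap v[5],v[6]; lo=6,mid=7 → [3,9,8,7,6,5,12,4,13]
v[mid]=4<12: swap v[6],v[7]; lo=7,mid=8 → [3,9,8,7,6,5,4,12,13]
end: lo=7, hi=7; v = [3,9,8,7,6,5,4,12,13]

[3,9,8,7,6,5,4,12,13]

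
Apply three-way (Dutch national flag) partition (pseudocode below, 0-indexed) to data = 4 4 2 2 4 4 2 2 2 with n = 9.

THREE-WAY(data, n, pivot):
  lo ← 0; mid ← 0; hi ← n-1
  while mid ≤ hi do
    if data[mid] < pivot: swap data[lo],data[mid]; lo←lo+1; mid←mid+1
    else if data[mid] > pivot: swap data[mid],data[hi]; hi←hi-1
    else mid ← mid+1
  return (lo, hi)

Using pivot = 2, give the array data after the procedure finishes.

pivot = 2; lo=0, mid=0, hi=8
data[mid]=4>2: swap data[0],data[8]; hi=7 → 2 4 2 2 4 4 2 2 4
data[mid]=2=2: mid=1
data[mid]=4>2: swap data[1],data[7]; hi=6 → 2 2 2 2 4 4 2 4 4
data[mid]=2=2: mid=2
data[mid]=2=2: mid=3
data[mid]=2=2: mid=4
data[mid]=4>2: swap data[4],data[6]; hi=5 → 2 2 2 2 2 4 4 4 4
data[mid]=2=2: mid=5
data[mid]=4>2: swap data[5],data[5]; hi=4 → 2 2 2 2 2 4 4 4 4
end: lo=0, hi=4; data = 2 2 2 2 2 4 4 4 4

2 2 2 2 2 4 4 4 4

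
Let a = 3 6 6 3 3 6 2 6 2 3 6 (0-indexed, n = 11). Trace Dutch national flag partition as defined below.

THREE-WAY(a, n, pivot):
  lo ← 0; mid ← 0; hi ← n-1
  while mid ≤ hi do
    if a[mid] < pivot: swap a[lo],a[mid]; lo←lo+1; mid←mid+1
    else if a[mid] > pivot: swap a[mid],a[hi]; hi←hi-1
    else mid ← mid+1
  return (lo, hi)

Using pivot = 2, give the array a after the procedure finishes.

pivot = 2; lo=0, mid=0, hi=10
a[mid]=3>2: swap a[0],a[10]; hi=9 → 6 6 6 3 3 6 2 6 2 3 3
a[mid]=6>2: swap a[0],a[9]; hi=8 → 3 6 6 3 3 6 2 6 2 6 3
a[mid]=3>2: swap a[0],a[8]; hi=7 → 2 6 6 3 3 6 2 6 3 6 3
a[mid]=2=2: mid=1
a[mid]=6>2: swap a[1],a[7]; hi=6 → 2 6 6 3 3 6 2 6 3 6 3
a[mid]=6>2: swap a[1],a[6]; hi=5 → 2 2 6 3 3 6 6 6 3 6 3
a[mid]=2=2: mid=2
a[mid]=6>2: swap a[2],a[5]; hi=4 → 2 2 6 3 3 6 6 6 3 6 3
a[mid]=6>2: swap a[2],a[4]; hi=3 → 2 2 3 3 6 6 6 6 3 6 3
a[mid]=3>2: swap a[2],a[3]; hi=2 → 2 2 3 3 6 6 6 6 3 6 3
a[mid]=3>2: swap a[2],a[2]; hi=1 → 2 2 3 3 6 6 6 6 3 6 3
end: lo=0, hi=1; a = 2 2 3 3 6 6 6 6 3 6 3

2 2 3 3 6 6 6 6 3 6 3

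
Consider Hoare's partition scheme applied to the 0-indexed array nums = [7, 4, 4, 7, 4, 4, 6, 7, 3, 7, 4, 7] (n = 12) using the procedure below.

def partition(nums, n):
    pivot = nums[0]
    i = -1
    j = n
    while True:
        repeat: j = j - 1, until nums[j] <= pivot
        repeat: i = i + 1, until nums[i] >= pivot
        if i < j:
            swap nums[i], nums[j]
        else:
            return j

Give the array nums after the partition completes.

pivot=7
j stops at 11 (7), i stops at 0 (7); swap ⇒ [7, 4, 4, 7, 4, 4, 6, 7, 3, 7, 4, 7]
j stops at 10 (4), i stops at 3 (7); swap ⇒ [7, 4, 4, 4, 4, 4, 6, 7, 3, 7, 7, 7]
j stops at 9 (7), i stops at 7 (7); swap ⇒ [7, 4, 4, 4, 4, 4, 6, 7, 3, 7, 7, 7]
j stops at 8, i stops at 9; i≥j ⇒ return 8. nums=[7, 4, 4, 4, 4, 4, 6, 7, 3, 7, 7, 7]

[7, 4, 4, 4, 4, 4, 6, 7, 3, 7, 7, 7]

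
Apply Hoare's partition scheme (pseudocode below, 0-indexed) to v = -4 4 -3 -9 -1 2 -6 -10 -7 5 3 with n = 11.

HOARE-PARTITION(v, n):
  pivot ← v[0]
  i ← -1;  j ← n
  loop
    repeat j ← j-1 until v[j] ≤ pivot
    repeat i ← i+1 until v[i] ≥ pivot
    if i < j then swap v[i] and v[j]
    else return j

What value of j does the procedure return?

3

pivot = v[0] = -4; i = -1, j = 11
j→8 (v[8]=-7≤-4), i→0 (v[0]=-4≥-4); i<j, swap → -7 4 -3 -9 -1 2 -6 -10 -4 5 3
j→7 (v[7]=-10≤-4), i→1 (v[1]=4≥-4); i<j, swap → -7 -10 -3 -9 -1 2 -6 4 -4 5 3
j→6 (v[6]=-6≤-4), i→2 (v[2]=-3≥-4); i<j, swap → -7 -10 -6 -9 -1 2 -3 4 -4 5 3
j→3, i→4; i≥j, return j=3. v = -7 -10 -6 -9 -1 2 -3 4 -4 5 3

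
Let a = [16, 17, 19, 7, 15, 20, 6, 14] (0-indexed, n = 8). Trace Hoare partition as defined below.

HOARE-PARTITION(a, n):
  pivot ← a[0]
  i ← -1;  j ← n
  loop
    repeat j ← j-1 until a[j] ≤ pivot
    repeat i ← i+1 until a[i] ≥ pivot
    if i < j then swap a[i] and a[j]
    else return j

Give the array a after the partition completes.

pivot = a[0] = 16; i = -1, j = 8
j→7 (a[7]=14≤16), i→0 (a[0]=16≥16); i<j, swap → [14, 17, 19, 7, 15, 20, 6, 16]
j→6 (a[6]=6≤16), i→1 (a[1]=17≥16); i<j, swap → [14, 6, 19, 7, 15, 20, 17, 16]
j→4 (a[4]=15≤16), i→2 (a[2]=19≥16); i<j, swap → [14, 6, 15, 7, 19, 20, 17, 16]
j→3, i→4; i≥j, return j=3. a = [14, 6, 15, 7, 19, 20, 17, 16]

[14, 6, 15, 7, 19, 20, 17, 16]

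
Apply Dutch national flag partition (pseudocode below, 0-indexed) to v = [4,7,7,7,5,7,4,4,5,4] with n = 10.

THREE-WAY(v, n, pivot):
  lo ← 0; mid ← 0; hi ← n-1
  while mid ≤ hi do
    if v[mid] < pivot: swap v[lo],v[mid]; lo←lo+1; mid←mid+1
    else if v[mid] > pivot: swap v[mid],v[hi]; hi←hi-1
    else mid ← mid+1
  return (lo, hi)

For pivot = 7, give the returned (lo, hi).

(6, 9)

pivot = 7; lo=0, mid=0, hi=9
v[mid]=4<7: swap v[0],v[0]; lo=1,mid=1 → [4,7,7,7,5,7,4,4,5,4]
v[mid]=7=7: mid=2
v[mid]=7=7: mid=3
v[mid]=7=7: mid=4
v[mid]=5<7: swap v[1],v[4]; lo=2,mid=5 → [4,5,7,7,7,7,4,4,5,4]
v[mid]=7=7: mid=6
v[mid]=4<7: swap v[2],v[6]; lo=3,mid=7 → [4,5,4,7,7,7,7,4,5,4]
v[mid]=4<7: swap v[3],v[7]; lo=4,mid=8 → [4,5,4,4,7,7,7,7,5,4]
v[mid]=5<7: swap v[4],v[8]; lo=5,mid=9 → [4,5,4,4,5,7,7,7,7,4]
v[mid]=4<7: swap v[5],v[9]; lo=6,mid=10 → [4,5,4,4,5,4,7,7,7,7]
end: lo=6, hi=9; v = [4,5,4,4,5,4,7,7,7,7]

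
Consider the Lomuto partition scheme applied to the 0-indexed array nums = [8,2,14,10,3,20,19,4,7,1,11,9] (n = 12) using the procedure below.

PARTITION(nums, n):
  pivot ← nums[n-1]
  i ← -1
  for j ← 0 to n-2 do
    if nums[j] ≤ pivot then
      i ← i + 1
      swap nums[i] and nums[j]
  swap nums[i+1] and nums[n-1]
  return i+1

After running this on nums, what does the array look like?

[8,2,3,4,7,1,9,10,14,20,11,19]

pivot = nums[11] = 9; i = -1
j=0: nums[0]=8 ≤ 9 → i=0, swap nums[0],nums[0] (no change) → [8,2,14,10,3,20,19,4,7,1,11,9]
j=1: nums[1]=2 ≤ 9 → i=1, swap nums[1],nums[1] (no change) → [8,2,14,10,3,20,19,4,7,1,11,9]
j=2: nums[2]=14 > 9 → no swap
j=3: nums[3]=10 > 9 → no swap
j=4: nums[4]=3 ≤ 9 → i=2, swap nums[2],nums[4] → [8,2,3,10,14,20,19,4,7,1,11,9]
j=5: nums[5]=20 > 9 → no swap
j=6: nums[6]=19 > 9 → no swap
j=7: nums[7]=4 ≤ 9 → i=3, swap nums[3],nums[7] → [8,2,3,4,14,20,19,10,7,1,11,9]
j=8: nums[8]=7 ≤ 9 → i=4, swap nums[4],nums[8] → [8,2,3,4,7,20,19,10,14,1,11,9]
j=9: nums[9]=1 ≤ 9 → i=5, swap nums[5],nums[9] → [8,2,3,4,7,1,19,10,14,20,11,9]
j=10: nums[10]=11 > 9 → no swap
final swap nums[6],nums[11] → [8,2,3,4,7,1,9,10,14,20,11,19]; return 6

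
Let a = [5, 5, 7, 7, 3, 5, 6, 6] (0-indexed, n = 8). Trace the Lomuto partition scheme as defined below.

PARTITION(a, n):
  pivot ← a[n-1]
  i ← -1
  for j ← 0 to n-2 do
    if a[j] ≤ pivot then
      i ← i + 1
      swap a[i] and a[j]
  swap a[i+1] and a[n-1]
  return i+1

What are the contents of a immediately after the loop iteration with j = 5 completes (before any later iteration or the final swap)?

[5, 5, 3, 5, 7, 7, 6, 6]

pivot=6, i=-1
j=0: 5≤6, i=0, swap(0,0) ⇒ [5, 5, 7, 7, 3, 5, 6, 6]
j=1: 5≤6, i=1, swap(1,1) ⇒ [5, 5, 7, 7, 3, 5, 6, 6]
j=2: 7>6, skip
j=3: 7>6, skip
j=4: 3≤6, i=2, swap(2,4) ⇒ [5, 5, 3, 7, 7, 5, 6, 6]
j=5: 5≤6, i=3, swap(3,5) ⇒ [5, 5, 3, 5, 7, 7, 6, 6]
(after j=5) a = [5, 5, 3, 5, 7, 7, 6, 6]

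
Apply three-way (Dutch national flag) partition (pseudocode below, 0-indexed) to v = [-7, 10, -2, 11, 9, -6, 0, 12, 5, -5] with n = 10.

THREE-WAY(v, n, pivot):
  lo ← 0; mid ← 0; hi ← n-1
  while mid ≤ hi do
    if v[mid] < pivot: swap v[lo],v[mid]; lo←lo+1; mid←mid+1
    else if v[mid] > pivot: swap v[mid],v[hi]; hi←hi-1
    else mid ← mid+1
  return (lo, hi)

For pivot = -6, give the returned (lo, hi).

pivot = -6; lo=0, mid=0, hi=9
v[mid]=-7<-6: swap v[0],v[0]; lo=1,mid=1 → [-7, 10, -2, 11, 9, -6, 0, 12, 5, -5]
v[mid]=10>-6: swap v[1],v[9]; hi=8 → [-7, -5, -2, 11, 9, -6, 0, 12, 5, 10]
v[mid]=-5>-6: swap v[1],v[8]; hi=7 → [-7, 5, -2, 11, 9, -6, 0, 12, -5, 10]
v[mid]=5>-6: swap v[1],v[7]; hi=6 → [-7, 12, -2, 11, 9, -6, 0, 5, -5, 10]
v[mid]=12>-6: swap v[1],v[6]; hi=5 → [-7, 0, -2, 11, 9, -6, 12, 5, -5, 10]
v[mid]=0>-6: swap v[1],v[5]; hi=4 → [-7, -6, -2, 11, 9, 0, 12, 5, -5, 10]
v[mid]=-6=-6: mid=2
v[mid]=-2>-6: swap v[2],v[4]; hi=3 → [-7, -6, 9, 11, -2, 0, 12, 5, -5, 10]
v[mid]=9>-6: swap v[2],v[3]; hi=2 → [-7, -6, 11, 9, -2, 0, 12, 5, -5, 10]
v[mid]=11>-6: swap v[2],v[2]; hi=1 → [-7, -6, 11, 9, -2, 0, 12, 5, -5, 10]
end: lo=1, hi=1; v = [-7, -6, 11, 9, -2, 0, 12, 5, -5, 10]

(1, 1)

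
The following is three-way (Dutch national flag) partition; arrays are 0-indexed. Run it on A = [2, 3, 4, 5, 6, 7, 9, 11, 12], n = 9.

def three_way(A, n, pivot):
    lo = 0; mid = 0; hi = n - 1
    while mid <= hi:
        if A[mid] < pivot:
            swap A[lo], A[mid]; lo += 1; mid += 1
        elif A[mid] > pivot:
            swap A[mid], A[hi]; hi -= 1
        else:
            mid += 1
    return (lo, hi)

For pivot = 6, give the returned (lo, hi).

(4, 4)

lo=0 mid=0 hi=8
2<6: swap(0,0), lo=1 mid=1 ⇒ [2, 3, 4, 5, 6, 7, 9, 11, 12]
3<6: swap(1,1), lo=2 mid=2 ⇒ [2, 3, 4, 5, 6, 7, 9, 11, 12]
4<6: swap(2,2), lo=3 mid=3 ⇒ [2, 3, 4, 5, 6, 7, 9, 11, 12]
5<6: swap(3,3), lo=4 mid=4 ⇒ [2, 3, 4, 5, 6, 7, 9, 11, 12]
6=6: mid=5
7>6: swap(5,8), hi=7 ⇒ [2, 3, 4, 5, 6, 12, 9, 11, 7]
12>6: swap(5,7), hi=6 ⇒ [2, 3, 4, 5, 6, 11, 9, 12, 7]
11>6: swap(5,6), hi=5 ⇒ [2, 3, 4, 5, 6, 9, 11, 12, 7]
9>6: swap(5,5), hi=4 ⇒ [2, 3, 4, 5, 6, 9, 11, 12, 7]
done. lo=4 hi=4; A=[2, 3, 4, 5, 6, 9, 11, 12, 7]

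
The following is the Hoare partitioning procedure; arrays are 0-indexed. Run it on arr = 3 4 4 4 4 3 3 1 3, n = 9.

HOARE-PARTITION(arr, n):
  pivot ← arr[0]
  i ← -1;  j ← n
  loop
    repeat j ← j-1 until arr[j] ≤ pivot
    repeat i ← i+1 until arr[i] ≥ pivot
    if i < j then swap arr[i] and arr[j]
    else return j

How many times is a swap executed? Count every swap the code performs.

pivot = arr[0] = 3; i = -1, j = 9
j→8 (arr[8]=3≤3), i→0 (arr[0]=3≥3); i<j, swap → 3 4 4 4 4 3 3 1 3
j→7 (arr[7]=1≤3), i→1 (arr[1]=4≥3); i<j, swap → 3 1 4 4 4 3 3 4 3
j→6 (arr[6]=3≤3), i→2 (arr[2]=4≥3); i<j, swap → 3 1 3 4 4 3 4 4 3
j→5 (arr[5]=3≤3), i→3 (arr[3]=4≥3); i<j, swap → 3 1 3 3 4 4 4 4 3
j→3, i→4; i≥j, return j=3. arr = 3 1 3 3 4 4 4 4 3

4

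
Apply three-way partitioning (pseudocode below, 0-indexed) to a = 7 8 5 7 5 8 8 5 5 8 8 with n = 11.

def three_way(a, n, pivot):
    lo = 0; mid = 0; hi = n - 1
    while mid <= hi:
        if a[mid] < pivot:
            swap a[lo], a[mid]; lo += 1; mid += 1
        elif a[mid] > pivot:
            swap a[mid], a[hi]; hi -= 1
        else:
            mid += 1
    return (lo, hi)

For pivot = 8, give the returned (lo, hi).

(6, 10)

lo=0 mid=0 hi=10
7<8: swap(0,0), lo=1 mid=1 ⇒ 7 8 5 7 5 8 8 5 5 8 8
8=8: mid=2
5<8: swap(1,2), lo=2 mid=3 ⇒ 7 5 8 7 5 8 8 5 5 8 8
7<8: swap(2,3), lo=3 mid=4 ⇒ 7 5 7 8 5 8 8 5 5 8 8
5<8: swap(3,4), lo=4 mid=5 ⇒ 7 5 7 5 8 8 8 5 5 8 8
8=8: mid=6
8=8: mid=7
5<8: swap(4,7), lo=5 mid=8 ⇒ 7 5 7 5 5 8 8 8 5 8 8
5<8: swap(5,8), lo=6 mid=9 ⇒ 7 5 7 5 5 5 8 8 8 8 8
8=8: mid=10
8=8: mid=11
done. lo=6 hi=10; a=7 5 7 5 5 5 8 8 8 8 8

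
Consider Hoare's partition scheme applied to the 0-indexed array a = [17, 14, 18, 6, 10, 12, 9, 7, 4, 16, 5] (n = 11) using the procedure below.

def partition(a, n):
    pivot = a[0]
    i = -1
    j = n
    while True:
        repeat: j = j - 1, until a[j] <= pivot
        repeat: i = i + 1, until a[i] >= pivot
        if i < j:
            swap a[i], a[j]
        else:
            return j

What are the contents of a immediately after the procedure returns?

[5, 14, 16, 6, 10, 12, 9, 7, 4, 18, 17]

pivot = a[0] = 17; i = -1, j = 11
j→10 (a[10]=5≤17), i→0 (a[0]=17≥17); i<j, swap → [5, 14, 18, 6, 10, 12, 9, 7, 4, 16, 17]
j→9 (a[9]=16≤17), i→2 (a[2]=18≥17); i<j, swap → [5, 14, 16, 6, 10, 12, 9, 7, 4, 18, 17]
j→8, i→9; i≥j, return j=8. a = [5, 14, 16, 6, 10, 12, 9, 7, 4, 18, 17]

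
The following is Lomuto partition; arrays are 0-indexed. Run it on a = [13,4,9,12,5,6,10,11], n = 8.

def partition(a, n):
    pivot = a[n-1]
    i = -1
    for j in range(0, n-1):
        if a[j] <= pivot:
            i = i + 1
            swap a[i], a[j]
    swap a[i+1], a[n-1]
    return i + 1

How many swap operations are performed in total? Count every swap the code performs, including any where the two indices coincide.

pivot=11, i=-1
j=0: 13>11, skip
j=1: 4≤11, i=0, swap(0,1) ⇒ [4,13,9,12,5,6,10,11]
j=2: 9≤11, i=1, swap(1,2) ⇒ [4,9,13,12,5,6,10,11]
j=3: 12>11, skip
j=4: 5≤11, i=2, swap(2,4) ⇒ [4,9,5,12,13,6,10,11]
j=5: 6≤11, i=3, swap(3,5) ⇒ [4,9,5,6,13,12,10,11]
j=6: 10≤11, i=4, swap(4,6) ⇒ [4,9,5,6,10,12,13,11]
swap(5,7) ⇒ [4,9,5,6,10,11,13,12]; return 5

6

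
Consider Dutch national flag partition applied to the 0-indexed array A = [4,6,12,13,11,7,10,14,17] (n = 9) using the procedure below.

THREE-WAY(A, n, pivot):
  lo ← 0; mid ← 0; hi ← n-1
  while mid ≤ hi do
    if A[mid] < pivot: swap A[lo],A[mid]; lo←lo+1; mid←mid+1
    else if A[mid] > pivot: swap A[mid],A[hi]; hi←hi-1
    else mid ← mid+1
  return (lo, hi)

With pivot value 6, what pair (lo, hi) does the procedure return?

(1, 1)

lo=0 mid=0 hi=8
4<6: swap(0,0), lo=1 mid=1 ⇒ [4,6,12,13,11,7,10,14,17]
6=6: mid=2
12>6: swap(2,8), hi=7 ⇒ [4,6,17,13,11,7,10,14,12]
17>6: swap(2,7), hi=6 ⇒ [4,6,14,13,11,7,10,17,12]
14>6: swap(2,6), hi=5 ⇒ [4,6,10,13,11,7,14,17,12]
10>6: swap(2,5), hi=4 ⇒ [4,6,7,13,11,10,14,17,12]
7>6: swap(2,4), hi=3 ⇒ [4,6,11,13,7,10,14,17,12]
11>6: swap(2,3), hi=2 ⇒ [4,6,13,11,7,10,14,17,12]
13>6: swap(2,2), hi=1 ⇒ [4,6,13,11,7,10,14,17,12]
done. lo=1 hi=1; A=[4,6,13,11,7,10,14,17,12]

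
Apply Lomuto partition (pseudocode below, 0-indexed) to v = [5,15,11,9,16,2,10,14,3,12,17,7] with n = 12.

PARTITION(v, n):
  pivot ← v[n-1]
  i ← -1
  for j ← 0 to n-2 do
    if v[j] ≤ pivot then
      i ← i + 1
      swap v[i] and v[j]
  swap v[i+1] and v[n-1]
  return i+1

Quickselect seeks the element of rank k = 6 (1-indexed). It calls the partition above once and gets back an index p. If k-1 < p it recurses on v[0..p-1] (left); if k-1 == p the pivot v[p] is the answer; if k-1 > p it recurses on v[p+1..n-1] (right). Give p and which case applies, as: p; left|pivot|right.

3; right

pivot = v[11] = 7; i = -1
j=0: v[0]=5 ≤ 7 → i=0, swap v[0],v[0] (no change) → [5,15,11,9,16,2,10,14,3,12,17,7]
j=1: v[1]=15 > 7 → no swap
j=2: v[2]=11 > 7 → no swap
j=3: v[3]=9 > 7 → no swap
j=4: v[4]=16 > 7 → no swap
j=5: v[5]=2 ≤ 7 → i=1, swap v[1],v[5] → [5,2,11,9,16,15,10,14,3,12,17,7]
j=6: v[6]=10 > 7 → no swap
j=7: v[7]=14 > 7 → no swap
j=8: v[8]=3 ≤ 7 → i=2, swap v[2],v[8] → [5,2,3,9,16,15,10,14,11,12,17,7]
j=9: v[9]=12 > 7 → no swap
j=10: v[10]=17 > 7 → no swap
final swap v[3],v[11] → [5,2,3,7,16,15,10,14,11,12,17,9]; return 3
p = 3; k-1 = 5 > 3 ⇒ right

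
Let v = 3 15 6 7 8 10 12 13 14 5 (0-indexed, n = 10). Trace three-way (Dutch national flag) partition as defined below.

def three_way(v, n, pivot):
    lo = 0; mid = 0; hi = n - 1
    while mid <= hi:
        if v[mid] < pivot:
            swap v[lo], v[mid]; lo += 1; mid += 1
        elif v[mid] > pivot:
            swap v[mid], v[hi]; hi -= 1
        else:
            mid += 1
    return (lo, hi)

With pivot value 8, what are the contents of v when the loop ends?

pivot = 8; lo=0, mid=0, hi=9
v[mid]=3<8: swap v[0],v[0]; lo=1,mid=1 → 3 15 6 7 8 10 12 13 14 5
v[mid]=15>8: swap v[1],v[9]; hi=8 → 3 5 6 7 8 10 12 13 14 15
v[mid]=5<8: swap v[1],v[1]; lo=2,mid=2 → 3 5 6 7 8 10 12 13 14 15
v[mid]=6<8: swap v[2],v[2]; lo=3,mid=3 → 3 5 6 7 8 10 12 13 14 15
v[mid]=7<8: swap v[3],v[3]; lo=4,mid=4 → 3 5 6 7 8 10 12 13 14 15
v[mid]=8=8: mid=5
v[mid]=10>8: swap v[5],v[8]; hi=7 → 3 5 6 7 8 14 12 13 10 15
v[mid]=14>8: swap v[5],v[7]; hi=6 → 3 5 6 7 8 13 12 14 10 15
v[mid]=13>8: swap v[5],v[6]; hi=5 → 3 5 6 7 8 12 13 14 10 15
v[mid]=12>8: swap v[5],v[5]; hi=4 → 3 5 6 7 8 12 13 14 10 15
end: lo=4, hi=4; v = 3 5 6 7 8 12 13 14 10 15

3 5 6 7 8 12 13 14 10 15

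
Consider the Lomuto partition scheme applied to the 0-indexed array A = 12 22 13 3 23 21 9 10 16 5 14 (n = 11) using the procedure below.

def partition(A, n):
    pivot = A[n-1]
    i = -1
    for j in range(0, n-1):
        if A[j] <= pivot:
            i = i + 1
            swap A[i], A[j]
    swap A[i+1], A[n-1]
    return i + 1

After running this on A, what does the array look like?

pivot=14, i=-1
j=0: 12≤14, i=0, swap(0,0) ⇒ 12 22 13 3 23 21 9 10 16 5 14
j=1: 22>14, skip
j=2: 13≤14, i=1, swap(1,2) ⇒ 12 13 22 3 23 21 9 10 16 5 14
j=3: 3≤14, i=2, swap(2,3) ⇒ 12 13 3 22 23 21 9 10 16 5 14
j=4: 23>14, skip
j=5: 21>14, skip
j=6: 9≤14, i=3, swap(3,6) ⇒ 12 13 3 9 23 21 22 10 16 5 14
j=7: 10≤14, i=4, swap(4,7) ⇒ 12 13 3 9 10 21 22 23 16 5 14
j=8: 16>14, skip
j=9: 5≤14, i=5, swap(5,9) ⇒ 12 13 3 9 10 5 22 23 16 21 14
swap(6,10) ⇒ 12 13 3 9 10 5 14 23 16 21 22; return 6

12 13 3 9 10 5 14 23 16 21 22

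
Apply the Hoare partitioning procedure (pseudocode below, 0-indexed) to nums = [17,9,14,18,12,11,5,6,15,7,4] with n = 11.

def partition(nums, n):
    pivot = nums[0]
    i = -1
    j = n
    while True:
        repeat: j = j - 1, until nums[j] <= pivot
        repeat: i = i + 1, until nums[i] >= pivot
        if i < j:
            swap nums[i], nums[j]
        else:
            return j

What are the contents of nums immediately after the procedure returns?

[4,9,14,7,12,11,5,6,15,18,17]

pivot=17
j stops at 10 (4), i stops at 0 (17); swap ⇒ [4,9,14,18,12,11,5,6,15,7,17]
j stops at 9 (7), i stops at 3 (18); swap ⇒ [4,9,14,7,12,11,5,6,15,18,17]
j stops at 8, i stops at 9; i≥j ⇒ return 8. nums=[4,9,14,7,12,11,5,6,15,18,17]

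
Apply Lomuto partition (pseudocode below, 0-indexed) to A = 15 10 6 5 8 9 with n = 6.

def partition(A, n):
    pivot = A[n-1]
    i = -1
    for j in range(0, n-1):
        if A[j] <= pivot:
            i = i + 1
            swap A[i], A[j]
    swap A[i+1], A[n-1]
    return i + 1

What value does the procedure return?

3

pivot = A[5] = 9; i = -1
j=0: A[0]=15 > 9 → no swap
j=1: A[1]=10 > 9 → no swap
j=2: A[2]=6 ≤ 9 → i=0, swap A[0],A[2] → 6 10 15 5 8 9
j=3: A[3]=5 ≤ 9 → i=1, swap A[1],A[3] → 6 5 15 10 8 9
j=4: A[4]=8 ≤ 9 → i=2, swap A[2],A[4] → 6 5 8 10 15 9
final swap A[3],A[5] → 6 5 8 9 15 10; return 3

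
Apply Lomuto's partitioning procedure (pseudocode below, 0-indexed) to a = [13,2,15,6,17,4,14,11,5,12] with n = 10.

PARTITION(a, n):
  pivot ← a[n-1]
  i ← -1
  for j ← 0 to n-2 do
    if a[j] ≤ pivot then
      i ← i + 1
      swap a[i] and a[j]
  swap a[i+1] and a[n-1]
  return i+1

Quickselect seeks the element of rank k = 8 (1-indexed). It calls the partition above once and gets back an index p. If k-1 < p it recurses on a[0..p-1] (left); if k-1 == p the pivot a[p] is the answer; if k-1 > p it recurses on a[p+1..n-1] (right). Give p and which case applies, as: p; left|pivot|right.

5; right

pivot=12, i=-1
j=0: 13>12, skip
j=1: 2≤12, i=0, swap(0,1) ⇒ [2,13,15,6,17,4,14,11,5,12]
j=2: 15>12, skip
j=3: 6≤12, i=1, swap(1,3) ⇒ [2,6,15,13,17,4,14,11,5,12]
j=4: 17>12, skip
j=5: 4≤12, i=2, swap(2,5) ⇒ [2,6,4,13,17,15,14,11,5,12]
j=6: 14>12, skip
j=7: 11≤12, i=3, swap(3,7) ⇒ [2,6,4,11,17,15,14,13,5,12]
j=8: 5≤12, i=4, swap(4,8) ⇒ [2,6,4,11,5,15,14,13,17,12]
swap(5,9) ⇒ [2,6,4,11,5,12,14,13,17,15]; return 5
p = 5; k-1 = 7 > 5 ⇒ right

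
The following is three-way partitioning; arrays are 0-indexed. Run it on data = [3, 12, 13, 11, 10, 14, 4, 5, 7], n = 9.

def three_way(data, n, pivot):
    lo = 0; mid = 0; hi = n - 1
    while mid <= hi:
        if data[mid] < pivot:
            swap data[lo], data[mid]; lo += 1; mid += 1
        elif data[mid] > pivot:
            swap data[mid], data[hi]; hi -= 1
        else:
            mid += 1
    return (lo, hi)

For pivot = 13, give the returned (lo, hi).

lo=0 mid=0 hi=8
3<13: swap(0,0), lo=1 mid=1 ⇒ [3, 12, 13, 11, 10, 14, 4, 5, 7]
12<13: swap(1,1), lo=2 mid=2 ⇒ [3, 12, 13, 11, 10, 14, 4, 5, 7]
13=13: mid=3
11<13: swap(2,3), lo=3 mid=4 ⇒ [3, 12, 11, 13, 10, 14, 4, 5, 7]
10<13: swap(3,4), lo=4 mid=5 ⇒ [3, 12, 11, 10, 13, 14, 4, 5, 7]
14>13: swap(5,8), hi=7 ⇒ [3, 12, 11, 10, 13, 7, 4, 5, 14]
7<13: swap(4,5), lo=5 mid=6 ⇒ [3, 12, 11, 10, 7, 13, 4, 5, 14]
4<13: swap(5,6), lo=6 mid=7 ⇒ [3, 12, 11, 10, 7, 4, 13, 5, 14]
5<13: swap(6,7), lo=7 mid=8 ⇒ [3, 12, 11, 10, 7, 4, 5, 13, 14]
done. lo=7 hi=7; data=[3, 12, 11, 10, 7, 4, 5, 13, 14]

(7, 7)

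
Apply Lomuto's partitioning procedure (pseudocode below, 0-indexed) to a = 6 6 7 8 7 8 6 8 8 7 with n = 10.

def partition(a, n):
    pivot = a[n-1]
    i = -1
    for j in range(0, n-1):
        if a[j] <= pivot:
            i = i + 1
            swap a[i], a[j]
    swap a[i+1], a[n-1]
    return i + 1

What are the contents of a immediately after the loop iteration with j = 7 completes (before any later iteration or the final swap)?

pivot = a[9] = 7; i = -1
j=0: a[0]=6 ≤ 7 → i=0, swap a[0],a[0] (no change) → 6 6 7 8 7 8 6 8 8 7
j=1: a[1]=6 ≤ 7 → i=1, swap a[1],a[1] (no change) → 6 6 7 8 7 8 6 8 8 7
j=2: a[2]=7 ≤ 7 → i=2, swap a[2],a[2] (no change) → 6 6 7 8 7 8 6 8 8 7
j=3: a[3]=8 > 7 → no swap
j=4: a[4]=7 ≤ 7 → i=3, swap a[3],a[4] → 6 6 7 7 8 8 6 8 8 7
j=5: a[5]=8 > 7 → no swap
j=6: a[6]=6 ≤ 7 → i=4, swap a[4],a[6] → 6 6 7 7 6 8 8 8 8 7
j=7: a[7]=8 > 7 → no swap
(after j=7) a = 6 6 7 7 6 8 8 8 8 7

6 6 7 7 6 8 8 8 8 7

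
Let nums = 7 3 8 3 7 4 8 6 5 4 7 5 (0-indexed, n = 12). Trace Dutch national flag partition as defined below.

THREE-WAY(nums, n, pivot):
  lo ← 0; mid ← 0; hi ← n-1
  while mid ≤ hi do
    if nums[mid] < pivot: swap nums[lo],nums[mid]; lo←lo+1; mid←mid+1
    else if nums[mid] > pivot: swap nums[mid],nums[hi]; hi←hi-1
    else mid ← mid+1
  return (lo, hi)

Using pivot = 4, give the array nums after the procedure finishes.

lo=0 mid=0 hi=11
7>4: swap(0,11), hi=10 ⇒ 5 3 8 3 7 4 8 6 5 4 7 7
5>4: swap(0,10), hi=9 ⇒ 7 3 8 3 7 4 8 6 5 4 5 7
7>4: swap(0,9), hi=8 ⇒ 4 3 8 3 7 4 8 6 5 7 5 7
4=4: mid=1
3<4: swap(0,1), lo=1 mid=2 ⇒ 3 4 8 3 7 4 8 6 5 7 5 7
8>4: swap(2,8), hi=7 ⇒ 3 4 5 3 7 4 8 6 8 7 5 7
5>4: swap(2,7), hi=6 ⇒ 3 4 6 3 7 4 8 5 8 7 5 7
6>4: swap(2,6), hi=5 ⇒ 3 4 8 3 7 4 6 5 8 7 5 7
8>4: swap(2,5), hi=4 ⇒ 3 4 4 3 7 8 6 5 8 7 5 7
4=4: mid=3
3<4: swap(1,3), lo=2 mid=4 ⇒ 3 3 4 4 7 8 6 5 8 7 5 7
7>4: swap(4,4), hi=3 ⇒ 3 3 4 4 7 8 6 5 8 7 5 7
done. lo=2 hi=3; nums=3 3 4 4 7 8 6 5 8 7 5 7

3 3 4 4 7 8 6 5 8 7 5 7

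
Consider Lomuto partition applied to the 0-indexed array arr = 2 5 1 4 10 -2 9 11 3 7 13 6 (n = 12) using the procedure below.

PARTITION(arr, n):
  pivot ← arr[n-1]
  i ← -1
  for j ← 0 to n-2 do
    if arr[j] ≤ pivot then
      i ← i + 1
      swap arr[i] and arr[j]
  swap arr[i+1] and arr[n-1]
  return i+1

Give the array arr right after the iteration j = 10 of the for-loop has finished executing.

pivot=6, i=-1
j=0: 2≤6, i=0, swap(0,0) ⇒ 2 5 1 4 10 -2 9 11 3 7 13 6
j=1: 5≤6, i=1, swap(1,1) ⇒ 2 5 1 4 10 -2 9 11 3 7 13 6
j=2: 1≤6, i=2, swap(2,2) ⇒ 2 5 1 4 10 -2 9 11 3 7 13 6
j=3: 4≤6, i=3, swap(3,3) ⇒ 2 5 1 4 10 -2 9 11 3 7 13 6
j=4: 10>6, skip
j=5: -2≤6, i=4, swap(4,5) ⇒ 2 5 1 4 -2 10 9 11 3 7 13 6
j=6: 9>6, skip
j=7: 11>6, skip
j=8: 3≤6, i=5, swap(5,8) ⇒ 2 5 1 4 -2 3 9 11 10 7 13 6
j=9: 7>6, skip
j=10: 13>6, skip
(after j=10) arr = 2 5 1 4 -2 3 9 11 10 7 13 6

2 5 1 4 -2 3 9 11 10 7 13 6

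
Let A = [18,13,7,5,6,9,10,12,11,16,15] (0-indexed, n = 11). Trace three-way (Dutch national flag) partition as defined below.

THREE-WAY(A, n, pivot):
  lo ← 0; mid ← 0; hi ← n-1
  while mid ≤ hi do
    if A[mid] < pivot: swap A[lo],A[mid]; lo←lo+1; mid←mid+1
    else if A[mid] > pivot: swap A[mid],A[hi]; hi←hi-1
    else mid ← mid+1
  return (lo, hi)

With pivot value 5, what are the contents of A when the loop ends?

lo=0 mid=0 hi=10
18>5: swap(0,10), hi=9 ⇒ [15,13,7,5,6,9,10,12,11,16,18]
15>5: swap(0,9), hi=8 ⇒ [16,13,7,5,6,9,10,12,11,15,18]
16>5: swap(0,8), hi=7 ⇒ [11,13,7,5,6,9,10,12,16,15,18]
11>5: swap(0,7), hi=6 ⇒ [12,13,7,5,6,9,10,11,16,15,18]
12>5: swap(0,6), hi=5 ⇒ [10,13,7,5,6,9,12,11,16,15,18]
10>5: swap(0,5), hi=4 ⇒ [9,13,7,5,6,10,12,11,16,15,18]
9>5: swap(0,4), hi=3 ⇒ [6,13,7,5,9,10,12,11,16,15,18]
6>5: swap(0,3), hi=2 ⇒ [5,13,7,6,9,10,12,11,16,15,18]
5=5: mid=1
13>5: swap(1,2), hi=1 ⇒ [5,7,13,6,9,10,12,11,16,15,18]
7>5: swap(1,1), hi=0 ⇒ [5,7,13,6,9,10,12,11,16,15,18]
done. lo=0 hi=0; A=[5,7,13,6,9,10,12,11,16,15,18]

[5,7,13,6,9,10,12,11,16,15,18]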